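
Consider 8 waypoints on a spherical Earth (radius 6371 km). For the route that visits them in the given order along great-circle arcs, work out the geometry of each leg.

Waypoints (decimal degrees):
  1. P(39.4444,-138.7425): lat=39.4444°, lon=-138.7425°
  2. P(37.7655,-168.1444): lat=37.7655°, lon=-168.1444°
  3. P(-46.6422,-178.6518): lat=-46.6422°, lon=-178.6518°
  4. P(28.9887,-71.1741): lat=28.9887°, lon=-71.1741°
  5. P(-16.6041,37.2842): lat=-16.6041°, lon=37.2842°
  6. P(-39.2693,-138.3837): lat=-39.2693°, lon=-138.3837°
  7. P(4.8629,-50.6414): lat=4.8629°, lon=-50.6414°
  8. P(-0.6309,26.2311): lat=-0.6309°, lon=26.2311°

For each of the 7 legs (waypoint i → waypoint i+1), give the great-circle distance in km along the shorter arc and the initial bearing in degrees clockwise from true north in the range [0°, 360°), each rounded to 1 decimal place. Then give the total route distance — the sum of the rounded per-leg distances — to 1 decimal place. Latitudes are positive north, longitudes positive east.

Leg 1: dist=2550.4 km, bearing=275.2°
Leg 2: dist=9443.9 km, bearing=187.2°
Leg 3: dist=13586.9 km, bearing=80.4°
Leg 4: dist=12656.4 km, bearing=96.5°
Leg 5: dist=13785.9 km, bearing=184.0°
Leg 6: dist=10155.8 km, bearing=84.8°
Leg 7: dist=8559.4 km, bearing=91.8°
Total: 70738.7 km

Leg 1: φ1=0.6884347, φ2=0.6591323, Δφ=-0.0293023, Δλ=-0.5131600 rad; a=sin²(Δφ/2)+cosφ1·cosφ2·sin²(Δλ/2)=0.0395300079; c=2·atan2(√a, √(1-a))=0.400310631; dist=6371·c=2550.379 ≈ 2550.4 km; running total=2550.4 km
Leg 1 bearing: y=sinΔλ·cosφ2=-0.38809400, x=cosφ1·sinφ2-sinφ1·cosφ2·cosΔλ=0.03539198; θ=atan2(y, x)=-84.7894° <0 so +360° → 275.2106° ≈ 275.2°
Leg 2: φ1=0.6591323, φ2=-0.8140600, Δφ=-1.4731923, Δλ=-0.1833887 rad; a=sin²(Δφ/2)+cosφ1·cosφ2·sin²(Δλ/2)=0.4558258959; c=2·atan2(√a, √(1-a))=1.482332781; dist=6371·c=9443.942 ≈ 9443.9 km; running total=11994.3 km
Leg 2 bearing: y=sinΔλ·cosφ2=-0.12520138, x=cosφ1·sinφ2-sinφ1·cosφ2·cosΔλ=-0.98818986; θ=atan2(y, x)=-172.7792° <0 so +360° → 187.2208° ≈ 187.2°
Leg 3: φ1=-0.8140600, φ2=0.5059483, Δφ=1.3200082, Δλ=1.8758397 rad; a=sin²(Δφ/2)+cosφ1·cosφ2·sin²(Δλ/2)=0.7663662263; c=2·atan2(√a, √(1-a))=2.132622390; dist=6371·c=13586.937 ≈ 13586.9 km; running total=25581.2 km
Leg 3 bearing: y=sinΔλ·cosφ2=0.83433312, x=cosφ1·sinφ2-sinφ1·cosφ2·cosΔλ=0.14171934; θ=atan2(y, x)=80.3598° ≈ 80.4°
Leg 4: φ1=0.5059483, φ2=-0.2897962, Δφ=-0.7957445, Δλ=1.8929544 rad; a=sin²(Δφ/2)+cosφ1·cosφ2·sin²(Δλ/2)=0.7019438731; c=2·atan2(√a, √(1-a))=1.986558998; dist=6371·c=12656.367 ≈ 12656.4 km; running total=38237.6 km
Leg 4 bearing: y=sinΔλ·cosφ2=0.90900164, x=cosφ1·sinφ2-sinφ1·cosφ2·cosΔλ=-0.10291114; θ=atan2(y, x)=96.4591° ≈ 96.5°
Leg 5: φ1=-0.2897962, φ2=-0.6853786, Δφ=-0.3955824, Δλ=-3.0659832 rad; a=sin²(Δφ/2)+cosφ1·cosφ2·sin²(Δλ/2)=0.7794518716; c=2·atan2(√a, √(1-a))=2.163859523; dist=6371·c=13785.949 ≈ 13785.9 km; running total=52023.5 km
Leg 5 bearing: y=sinΔλ·cosφ2=-0.05847950, x=cosφ1·sinφ2-sinφ1·cosφ2·cosΔλ=-0.82716791; θ=atan2(y, x)=-175.9560° <0 so +360° → 184.0440° ≈ 184.0°
Leg 6: φ1=-0.6853786, φ2=0.0848736, Δφ=0.7702522, Δλ=1.5313920 rad; a=sin²(Δφ/2)+cosφ1·cosφ2·sin²(Δλ/2)=0.5116346633; c=2·atan2(√a, √(1-a))=1.594067754; dist=6371·c=10155.806 ≈ 10155.8 km; running total=62179.3 km
Leg 6 bearing: y=sinΔλ·cosφ2=0.99562694, x=cosφ1·sinφ2-sinφ1·cosφ2·cosΔλ=0.09047393; θ=atan2(y, x)=84.8077° ≈ 84.8°
Leg 7: φ1=0.0848736, φ2=-0.0110113, Δφ=-0.0958849, Δλ=1.3416782 rad; a=sin²(Δφ/2)+cosφ1·cosφ2·sin²(Δλ/2)=0.3873229637; c=2·atan2(√a, √(1-a))=1.343489885; dist=6371·c=8559.374 ≈ 8559.4 km; running total=70738.7 km
Leg 7 bearing: y=sinΔλ·cosφ2=0.97380803, x=cosφ1·sinφ2-sinφ1·cosφ2·cosΔλ=-0.03022351; θ=atan2(y, x)=91.7777° ≈ 91.8°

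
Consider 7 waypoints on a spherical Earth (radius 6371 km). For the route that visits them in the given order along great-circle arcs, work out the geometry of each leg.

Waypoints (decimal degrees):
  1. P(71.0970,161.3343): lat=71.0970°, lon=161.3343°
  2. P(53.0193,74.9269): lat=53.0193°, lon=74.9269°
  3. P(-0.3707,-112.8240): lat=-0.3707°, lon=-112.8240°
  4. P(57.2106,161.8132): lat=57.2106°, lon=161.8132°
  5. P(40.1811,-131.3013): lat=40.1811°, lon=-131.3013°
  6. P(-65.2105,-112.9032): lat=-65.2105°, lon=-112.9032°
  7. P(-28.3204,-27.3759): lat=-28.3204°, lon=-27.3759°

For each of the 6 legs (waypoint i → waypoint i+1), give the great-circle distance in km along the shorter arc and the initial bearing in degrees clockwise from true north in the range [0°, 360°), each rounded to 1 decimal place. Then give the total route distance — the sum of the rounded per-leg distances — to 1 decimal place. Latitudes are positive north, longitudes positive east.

Leg 1: φ1=1.2408767, φ2=0.9253614, Δφ=-0.3155154, Δλ=-1.5080936 rad; a=sin²(Δφ/2)+cosφ1·cosφ2·sin²(Δλ/2)=0.1160164392; c=2·atan2(√a, √(1-a))=0.695135189; dist=6371·c=4428.706 ≈ 4428.7 km; running total=4428.7 km
Leg 1 bearing: y=sinΔλ·cosφ2=-0.60036383, x=cosφ1·sinφ2-sinφ1·cosφ2·cosΔλ=0.22313622; θ=atan2(y, x)=-69.6115° <0 so +360° → 290.3885° ≈ 290.4°
Leg 2: φ1=0.9253614, φ2=-0.0064699, Δφ=-0.9318313, Δλ=-3.2768714 rad; a=sin²(Δφ/2)+cosφ1·cosφ2·sin²(Δλ/2)=0.8006030166; c=2·atan2(√a, √(1-a))=2.215805831; dist=6371·c=14116.899 ≈ 14116.9 km; running total=18545.6 km
Leg 2 bearing: y=sinΔλ·cosφ2=0.13486367, x=cosφ1·sinφ2-sinφ1·cosφ2·cosΔλ=0.78763132; θ=atan2(y, x)=9.7164° ≈ 9.7°
Leg 3: φ1=-0.0064699, φ2=0.9985133, Δφ=1.0049833, Δλ=4.7933234 rad; a=sin²(Δφ/2)+cosφ1·cosφ2·sin²(Δλ/2)=0.4808287635; c=2·atan2(√a, √(1-a))=1.532444453; dist=6371·c=9763.204 ≈ 9763.2 km; running total=28308.8 km
Leg 3 bearing: y=sinΔλ·cosφ2=-0.53977997, x=cosφ1·sinφ2-sinφ1·cosφ2·cosΔλ=0.84093248; θ=atan2(y, x)=-32.6957° <0 so +360° → 327.3043° ≈ 327.3°
Leg 4: φ1=0.9985133, φ2=0.7012925, Δφ=-0.2972208, Δλ=-5.1158131 rad; a=sin²(Δφ/2)+cosφ1·cosφ2·sin²(Δλ/2)=0.1475853847; c=2·atan2(√a, √(1-a))=0.788613941; dist=6371·c=5024.259 ≈ 5024.3 km; running total=33333.1 km
Leg 4 bearing: y=sinΔλ·cosφ2=0.70267593, x=cosφ1·sinφ2-sinφ1·cosφ2·cosΔλ=0.09727431; θ=atan2(y, x)=82.1184° ≈ 82.1°
Leg 5: φ1=0.7012925, φ2=-1.1381379, Δφ=-1.8394304, Δλ=0.3211074 rad; a=sin²(Δφ/2)+cosφ1·cosφ2·sin²(Δλ/2)=0.6408941876; c=2·atan2(√a, √(1-a))=1.856453834; dist=6371·c=11827.467 ≈ 11827.5 km; running total=45160.6 km
Leg 5 bearing: y=sinΔλ·cosφ2=0.13233394, x=cosφ1·sinφ2-sinφ1·cosφ2·cosΔλ=-0.95030681; θ=atan2(y, x)=172.0723° ≈ 172.1°
Leg 6: φ1=-1.1381379, φ2=-0.4942842, Δφ=0.6438537, Δλ=1.4927330 rad; a=sin²(Δφ/2)+cosφ1·cosφ2·sin²(Δλ/2)=0.2702642017; c=2·atan2(√a, √(1-a))=1.093396140; dist=6371·c=6966.027 ≈ 6966.0 km; running total=52126.6 km
Leg 6 bearing: y=sinΔλ·cosφ2=0.87762761, x=cosφ1·sinφ2-sinφ1·cosφ2·cosΔλ=-0.13658560; θ=atan2(y, x)=98.8460° ≈ 98.8°

Leg 1: dist=4428.7 km, bearing=290.4°
Leg 2: dist=14116.9 km, bearing=9.7°
Leg 3: dist=9763.2 km, bearing=327.3°
Leg 4: dist=5024.3 km, bearing=82.1°
Leg 5: dist=11827.5 km, bearing=172.1°
Leg 6: dist=6966.0 km, bearing=98.8°
Total: 52126.6 km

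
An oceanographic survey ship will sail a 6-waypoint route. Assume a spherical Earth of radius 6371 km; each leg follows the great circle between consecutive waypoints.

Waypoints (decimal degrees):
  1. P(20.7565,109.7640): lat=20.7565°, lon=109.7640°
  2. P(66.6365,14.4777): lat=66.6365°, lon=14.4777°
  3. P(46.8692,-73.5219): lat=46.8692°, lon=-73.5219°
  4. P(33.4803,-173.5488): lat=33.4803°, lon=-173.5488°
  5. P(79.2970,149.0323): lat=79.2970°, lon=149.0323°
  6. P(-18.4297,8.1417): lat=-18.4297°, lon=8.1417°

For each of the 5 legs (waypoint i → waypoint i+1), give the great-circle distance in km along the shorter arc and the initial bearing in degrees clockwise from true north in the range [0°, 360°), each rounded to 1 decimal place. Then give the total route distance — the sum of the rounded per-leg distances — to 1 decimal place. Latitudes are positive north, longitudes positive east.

Leg 1: φ1=0.3622693, φ2=1.1630263, Δφ=0.8007571, Δλ=-1.6630597 rad; a=sin²(Δφ/2)+cosφ1·cosφ2·sin²(Δλ/2)=0.3544128831; c=2·atan2(√a, √(1-a))=1.275342300; dist=6371·c=8125.206 ≈ 8125.2 km; running total=8125.2 km
Leg 1 bearing: y=sinΔλ·cosφ2=-0.39487648, x=cosφ1·sinφ2-sinφ1·cosφ2·cosΔλ=0.87137256; θ=atan2(y, x)=-24.3784° <0 so +360° → 335.6216° ≈ 335.6°
Leg 2: φ1=1.1630263, φ2=0.8180219, Δφ=-0.3450045, Δλ=-1.5358828 rad; a=sin²(Δφ/2)+cosφ1·cosφ2·sin²(Δλ/2)=0.1602895737; c=2·atan2(√a, √(1-a))=0.823823280; dist=6371·c=5248.578 ≈ 5248.6 km; running total=13373.8 km
Leg 2 bearing: y=sinΔλ·cosφ2=-0.68324954, x=cosφ1·sinφ2-sinφ1·cosφ2·cosΔλ=0.26750208; θ=atan2(y, x)=-68.6189° <0 so +360° → 291.3811° ≈ 291.4°
Leg 3: φ1=0.8180219, φ2=0.5843415, Δφ=-0.2336804, Δλ=-1.7457987 rad; a=sin²(Δφ/2)+cosφ1·cosφ2·sin²(Δλ/2)=0.3483456982; c=2·atan2(√a, √(1-a))=1.262633413; dist=6371·c=8044.237 ≈ 8044.2 km; running total=21418.0 km
Leg 3 bearing: y=sinΔλ·cosφ2=-0.82133597, x=cosφ1·sinφ2-sinφ1·cosφ2·cosΔλ=0.48312639; θ=atan2(y, x)=-59.5351° <0 so +360° → 300.4649° ≈ 300.5°
Leg 4: φ1=0.5843415, φ2=1.3839937, Δφ=0.7996523, Δλ=5.6301023 rad; a=sin²(Δφ/2)+cosφ1·cosφ2·sin²(Δλ/2)=0.1674603487; c=2·atan2(√a, √(1-a))=0.843196320; dist=6371·c=5372.004 ≈ 5372.0 km; running total=26790.0 km
Leg 4 bearing: y=sinΔλ·cosφ2=-0.11284933, x=cosφ1·sinφ2-sinφ1·cosφ2·cosΔλ=0.73819682; θ=atan2(y, x)=-8.6916° <0 so +360° → 351.3084° ≈ 351.3°
Leg 5: φ1=1.3839937, φ2=-0.3216589, Δφ=-1.7056527, Δλ=-2.4590049 rad; a=sin²(Δφ/2)+cosφ1·cosφ2·sin²(Δλ/2)=0.7236783469; c=2·atan2(√a, √(1-a))=2.034603931; dist=6371·c=12962.462 ≈ 12962.5 km; running total=39752.5 km
Leg 5 bearing: y=sinΔλ·cosφ2=-0.59845065, x=cosφ1·sinφ2-sinφ1·cosφ2·cosΔλ=0.66462682; θ=atan2(y, x)=-42.0009° <0 so +360° → 317.9991° ≈ 318.0°

Leg 1: dist=8125.2 km, bearing=335.6°
Leg 2: dist=5248.6 km, bearing=291.4°
Leg 3: dist=8044.2 km, bearing=300.5°
Leg 4: dist=5372.0 km, bearing=351.3°
Leg 5: dist=12962.5 km, bearing=318.0°
Total: 39752.5 km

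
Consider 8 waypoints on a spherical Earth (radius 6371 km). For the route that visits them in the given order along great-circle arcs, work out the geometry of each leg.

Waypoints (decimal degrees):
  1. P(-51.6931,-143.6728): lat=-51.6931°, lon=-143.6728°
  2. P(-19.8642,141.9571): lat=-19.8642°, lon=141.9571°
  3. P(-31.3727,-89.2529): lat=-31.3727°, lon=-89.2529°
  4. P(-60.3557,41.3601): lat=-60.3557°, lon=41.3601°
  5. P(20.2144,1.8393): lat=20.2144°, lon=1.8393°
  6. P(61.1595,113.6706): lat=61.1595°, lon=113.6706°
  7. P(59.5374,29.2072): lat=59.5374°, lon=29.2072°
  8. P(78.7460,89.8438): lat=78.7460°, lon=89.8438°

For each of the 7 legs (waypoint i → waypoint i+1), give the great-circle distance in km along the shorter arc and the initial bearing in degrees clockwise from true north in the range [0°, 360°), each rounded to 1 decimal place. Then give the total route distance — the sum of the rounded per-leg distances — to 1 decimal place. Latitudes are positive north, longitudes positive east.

Leg 1: dist=7220.0 km, bearing=269.3°
Leg 2: dist=12124.2 km, bearing=135.3°
Leg 3: dist=8870.2 km, bearing=157.6°
Leg 4: dist=9639.5 km, bearing=323.3°
Leg 5: dist=9149.1 km, bearing=26.9°
Leg 6: dist=4321.4 km, bearing=306.5°
Leg 7: dist=2961.4 km, bearing=22.3°
Total: 54285.8 km

Leg 1: φ1=-0.9022148, φ2=-0.3466957, Δφ=0.5555191, Δλ=4.9851822 rad; a=sin²(Δφ/2)+cosφ1·cosφ2·sin²(Δλ/2)=0.2881468477; c=2·atan2(√a, √(1-a))=1.133263155; dist=6371·c=7220.020 ≈ 7220.0 km; running total=7220.0 km
Leg 1 bearing: y=sinΔλ·cosφ2=-0.90572288, x=cosφ1·sinφ2-sinφ1·cosφ2·cosΔλ=-0.01179095; θ=atan2(y, x)=-90.7459° <0 so +360° → 269.2541° ≈ 269.3°
Leg 2: φ1=-0.3466957, φ2=-0.5475569, Δφ=-0.2008612, Δλ=-4.0353758 rad; a=sin²(Δφ/2)+cosφ1·cosφ2·sin²(Δλ/2)=0.6630779889; c=2·atan2(√a, √(1-a))=1.903030645; dist=6371·c=12124.208 ≈ 12124.2 km; running total=19344.2 km
Leg 2 bearing: y=sinΔλ·cosφ2=0.66549130, x=cosφ1·sinφ2-sinφ1·cosφ2·cosΔλ=-0.67137442; θ=atan2(y, x)=135.2521° ≈ 135.3°
Leg 3: φ1=-0.5475569, φ2=-1.0534057, Δφ=-0.5058488, Δλ=2.2796269 rad; a=sin²(Δφ/2)+cosφ1·cosφ2·sin²(Δλ/2)=0.4112163413; c=2·atan2(√a, √(1-a))=1.392282395; dist=6371·c=8870.231 ≈ 8870.2 km; running total=28214.4 km
Leg 3 bearing: y=sinΔλ·cosφ2=0.37547317, x=cosφ1·sinφ2-sinφ1·cosφ2·cosΔλ=-0.90966463; θ=atan2(y, x)=157.5711° ≈ 157.6°
Leg 4: φ1=-1.0534057, φ2=0.3528078, Δφ=1.4062135, Δλ=-0.6897681 rad; a=sin²(Δφ/2)+cosφ1·cosφ2·sin²(Δλ/2)=0.4711333011; c=2·atan2(√a, √(1-a))=1.513030808; dist=6371·c=9639.519 ≈ 9639.5 km; running total=37853.9 km
Leg 4 bearing: y=sinΔλ·cosφ2=-0.59716258, x=cosφ1·sinφ2-sinφ1·cosφ2·cosΔλ=0.80003982; θ=atan2(y, x)=-36.7383° <0 so +360° → 323.2617° ≈ 323.3°
Leg 5: φ1=0.3528078, φ2=1.0674346, Δφ=0.7146268, Δλ=1.9518244 rad; a=sin²(Δφ/2)+cosφ1·cosφ2·sin²(Δλ/2)=0.4328287726; c=2·atan2(√a, √(1-a))=1.436046455; dist=6371·c=9149.052 ≈ 9149.1 km; running total=47003.0 km
Leg 5 bearing: y=sinΔλ·cosφ2=0.44777855, x=cosφ1·sinφ2-sinφ1·cosφ2·cosΔλ=0.88399461; θ=atan2(y, x)=26.8640° ≈ 26.9°
Leg 6: φ1=1.0674346, φ2=1.0391237, Δφ=-0.0283110, Δλ=-1.4741644 rad; a=sin²(Δφ/2)+cosφ1·cosφ2·sin²(Δλ/2)=0.1106787287; c=2·atan2(√a, √(1-a))=0.678296813; dist=6371·c=4321.429 ≈ 4321.4 km; running total=51324.4 km
Leg 6 bearing: y=sinΔλ·cosφ2=-0.50461066, x=cosφ1·sinφ2-sinφ1·cosφ2·cosΔλ=0.37293950; θ=atan2(y, x)=-53.5332° <0 so +360° → 306.4668° ≈ 306.5°
Leg 7: φ1=1.0391237, φ2=1.3743770, Δφ=0.3352533, Δλ=1.0583083 rad; a=sin²(Δφ/2)+cosφ1·cosφ2·sin²(Δλ/2)=0.0530492301; c=2·atan2(√a, √(1-a))=0.464821623; dist=6371·c=2961.379 ≈ 2961.4 km; running total=54285.8 km
Leg 7 bearing: y=sinΔλ·cosφ2=0.17008620, x=cosφ1·sinφ2-sinφ1·cosφ2·cosΔλ=0.41474175; θ=atan2(y, x)=22.2986° ≈ 22.3°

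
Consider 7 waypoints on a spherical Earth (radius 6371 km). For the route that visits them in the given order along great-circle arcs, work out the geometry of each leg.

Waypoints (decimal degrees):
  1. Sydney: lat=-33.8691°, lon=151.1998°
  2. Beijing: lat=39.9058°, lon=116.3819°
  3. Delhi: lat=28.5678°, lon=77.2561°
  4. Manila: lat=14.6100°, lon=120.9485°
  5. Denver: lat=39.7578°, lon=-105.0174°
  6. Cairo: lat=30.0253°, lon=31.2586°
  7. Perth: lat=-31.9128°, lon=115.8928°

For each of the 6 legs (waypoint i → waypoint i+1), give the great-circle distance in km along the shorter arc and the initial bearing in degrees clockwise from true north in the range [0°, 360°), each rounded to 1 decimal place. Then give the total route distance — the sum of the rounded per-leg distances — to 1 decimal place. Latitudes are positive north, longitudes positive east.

Leg 1: φ1=-0.5911273, φ2=0.6964876, Δφ=1.2876149, Δλ=-0.6076870 rad; a=sin²(Δφ/2)+cosφ1·cosφ2·sin²(Δλ/2)=0.4173089215; c=2·atan2(√a, √(1-a))=1.404650835; dist=6371·c=8949.030 ≈ 8949.0 km; running total=8949.0 km
Leg 1 bearing: y=sinΔλ·cosφ2=-0.43799127, x=cosφ1·sinφ2-sinφ1·cosφ2·cosΔλ=0.88363589; θ=atan2(y, x)=-26.3662° <0 so +360° → 333.6338° ≈ 333.6°
Leg 2: φ1=0.6964876, φ2=0.4986022, Δφ=-0.1978854, Δλ=-0.6828740 rad; a=sin²(Δφ/2)+cosφ1·cosφ2·sin²(Δλ/2)=0.0852930192; c=2·atan2(√a, √(1-a))=0.592738516; dist=6371·c=3776.337 ≈ 3776.3 km; running total=12725.3 km
Leg 2 bearing: y=sinΔλ·cosφ2=-0.55419905, x=cosφ1·sinφ2-sinφ1·cosφ2·cosΔλ=-0.07025592; θ=atan2(y, x)=-97.2249° <0 so +360° → 262.7751° ≈ 262.8°
Leg 3: φ1=0.4986022, φ2=0.2549926, Δφ=-0.2436096, Δλ=0.7625762 rad; a=sin²(Δφ/2)+cosφ1·cosφ2·sin²(Δλ/2)=0.1324429406; c=2·atan2(√a, √(1-a))=0.744961330; dist=6371·c=4746.149 ≈ 4746.1 km; running total=17471.4 km
Leg 3 bearing: y=sinΔλ·cosφ2=0.66845004, x=cosφ1·sinφ2-sinφ1·cosφ2·cosΔλ=-0.11305654; θ=atan2(y, x)=99.5997° ≈ 99.6°
Leg 4: φ1=0.2549926, φ2=0.6939045, Δφ=0.4389119, Δλ=-3.9438490 rad; a=sin²(Δφ/2)+cosφ1·cosφ2·sin²(Δλ/2)=0.6778777182; c=2·atan2(√a, √(1-a))=1.934518587; dist=6371·c=12324.818 ≈ 12324.8 km; running total=29796.2 km
Leg 4 bearing: y=sinΔλ·cosφ2=0.55267798, x=cosφ1·sinφ2-sinφ1·cosφ2·cosΔλ=0.75364787; θ=atan2(y, x)=36.2540° ≈ 36.3°
Leg 5: φ1=0.6939045, φ2=0.5240403, Δφ=-0.1698642, Δλ=2.3784649 rad; a=sin²(Δφ/2)+cosφ1·cosφ2·sin²(Δλ/2)=0.5804958319; c=2·atan2(√a, √(1-a))=1.732491668; dist=6371·c=11037.704 ≈ 11037.7 km; running total=40833.9 km
Leg 5 bearing: y=sinΔλ·cosφ2=0.59843127, x=cosφ1·sinφ2-sinφ1·cosφ2·cosΔλ=0.78483228; θ=atan2(y, x)=37.3254° ≈ 37.3°
Leg 6: φ1=0.5240403, φ2=-0.5569834, Δφ=-1.0810238, Δλ=1.4771454 rad; a=sin²(Δφ/2)+cosφ1·cosφ2·sin²(Δλ/2)=0.5978943926; c=2·atan2(√a, √(1-a))=1.767858065; dist=6371·c=11263.024 ≈ 11263.0 km; running total=52096.9 km
Leg 6 bearing: y=sinΔλ·cosφ2=0.84513390, x=cosφ1·sinφ2-sinφ1·cosφ2·cosΔλ=-0.49740872; θ=atan2(y, x)=120.4792° ≈ 120.5°

Leg 1: dist=8949.0 km, bearing=333.6°
Leg 2: dist=3776.3 km, bearing=262.8°
Leg 3: dist=4746.1 km, bearing=99.6°
Leg 4: dist=12324.8 km, bearing=36.3°
Leg 5: dist=11037.7 km, bearing=37.3°
Leg 6: dist=11263.0 km, bearing=120.5°
Total: 52096.9 km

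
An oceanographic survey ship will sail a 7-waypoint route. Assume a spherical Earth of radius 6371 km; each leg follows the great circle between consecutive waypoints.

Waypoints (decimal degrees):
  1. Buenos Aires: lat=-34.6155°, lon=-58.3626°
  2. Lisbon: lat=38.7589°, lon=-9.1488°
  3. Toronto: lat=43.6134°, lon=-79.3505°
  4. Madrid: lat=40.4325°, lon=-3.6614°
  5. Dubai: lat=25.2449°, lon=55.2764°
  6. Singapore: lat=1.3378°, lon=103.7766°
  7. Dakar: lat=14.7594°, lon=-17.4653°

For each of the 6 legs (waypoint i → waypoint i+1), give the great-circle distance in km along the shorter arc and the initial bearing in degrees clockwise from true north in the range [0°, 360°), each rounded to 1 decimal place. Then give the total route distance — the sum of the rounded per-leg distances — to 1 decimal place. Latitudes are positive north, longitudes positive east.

Leg 1: dist=9602.2 km, bearing=36.3°
Leg 2: dist=5722.1 km, bearing=299.4°
Leg 3: dist=6037.5 km, bearing=65.3°
Leg 4: dist=5650.3 km, bearing=88.4°
Leg 5: dist=5834.8 km, bearing=109.2°
Leg 6: dist=13310.0 km, bearing=287.9°
Total: 46156.9 km

Leg 1: φ1=-0.6041544, φ2=0.6764704, Δφ=1.2806249, Δλ=0.8589428 rad; a=sin²(Δφ/2)+cosφ1·cosφ2·sin²(Δλ/2)=0.4682091610; c=2·atan2(√a, √(1-a))=1.507171731; dist=6371·c=9602.191 ≈ 9602.2 km; running total=9602.2 km
Leg 1 bearing: y=sinΔλ·cosφ2=0.59041780, x=cosφ1·sinφ2-sinφ1·cosφ2·cosΔλ=0.80458946; θ=atan2(y, x)=36.2717° ≈ 36.3°
Leg 2: φ1=0.6764704, φ2=0.7611974, Δφ=0.0847270, Δλ=-1.2252508 rad; a=sin²(Δφ/2)+cosφ1·cosφ2·sin²(Δλ/2)=0.1884672281; c=2·atan2(√a, √(1-a))=0.898140430; dist=6371·c=5722.053 ≈ 5722.1 km; running total=15324.3 km
Leg 2 bearing: y=sinΔλ·cosφ2=-0.68121489, x=cosφ1·sinφ2-sinφ1·cosφ2·cosΔλ=0.38436390; θ=atan2(y, x)=-60.5669° <0 so +360° → 299.4331° ≈ 299.4°
Leg 3: φ1=0.7611974, φ2=0.7056802, Δφ=-0.0555172, Δλ=1.3210240 rad; a=sin²(Δφ/2)+cosφ1·cosφ2·sin²(Δλ/2)=0.2082072797; c=2·atan2(√a, √(1-a))=0.947659319; dist=6371·c=6037.538 ≈ 6037.5 km; running total=21361.8 km
Leg 3 bearing: y=sinΔλ·cosφ2=0.73755046, x=cosφ1·sinφ2-sinφ1·cosφ2·cosΔλ=0.33977545; θ=atan2(y, x)=65.2654° ≈ 65.3°
Leg 4: φ1=0.7056802, φ2=0.4406066, Δφ=-0.2650736, Δλ=1.0286587 rad; a=sin²(Δφ/2)+cosφ1·cosφ2·sin²(Δλ/2)=0.1840848939; c=2·atan2(√a, √(1-a))=0.886884143; dist=6371·c=5650.339 ≈ 5650.3 km; running total=27012.1 km
Leg 4 bearing: y=sinΔλ·cosφ2=0.77479574, x=cosφ1·sinφ2-sinφ1·cosφ2·cosΔλ=0.02195780; θ=atan2(y, x)=88.3767° ≈ 88.4°
Leg 5: φ1=0.4406066, φ2=0.0233490, Δφ=-0.4172576, Δλ=0.8464882 rad; a=sin²(Δφ/2)+cosφ1·cosφ2·sin²(Δλ/2)=0.1954366420; c=2·atan2(√a, √(1-a))=0.915837342; dist=6371·c=5834.800 ≈ 5834.8 km; running total=32846.9 km
Leg 5 bearing: y=sinΔλ·cosφ2=0.74875389, x=cosφ1·sinφ2-sinφ1·cosφ2·cosΔλ=-0.26140440; θ=atan2(y, x)=109.2451° ≈ 109.2°
Leg 6: φ1=0.0233490, φ2=0.2576001, Δφ=0.2342511, Δλ=-2.1160703 rad; a=sin²(Δφ/2)+cosφ1·cosφ2·sin²(Δλ/2)=0.7477272216; c=2·atan2(√a, √(1-a))=2.089154250; dist=6371·c=13310.002 ≈ 13310.0 km; running total=46156.9 km
Leg 6 bearing: y=sinΔλ·cosφ2=-0.82677424, x=cosφ1·sinφ2-sinφ1·cosφ2·cosΔλ=0.26640054; θ=atan2(y, x)=-72.1402° <0 so +360° → 287.8598° ≈ 287.9°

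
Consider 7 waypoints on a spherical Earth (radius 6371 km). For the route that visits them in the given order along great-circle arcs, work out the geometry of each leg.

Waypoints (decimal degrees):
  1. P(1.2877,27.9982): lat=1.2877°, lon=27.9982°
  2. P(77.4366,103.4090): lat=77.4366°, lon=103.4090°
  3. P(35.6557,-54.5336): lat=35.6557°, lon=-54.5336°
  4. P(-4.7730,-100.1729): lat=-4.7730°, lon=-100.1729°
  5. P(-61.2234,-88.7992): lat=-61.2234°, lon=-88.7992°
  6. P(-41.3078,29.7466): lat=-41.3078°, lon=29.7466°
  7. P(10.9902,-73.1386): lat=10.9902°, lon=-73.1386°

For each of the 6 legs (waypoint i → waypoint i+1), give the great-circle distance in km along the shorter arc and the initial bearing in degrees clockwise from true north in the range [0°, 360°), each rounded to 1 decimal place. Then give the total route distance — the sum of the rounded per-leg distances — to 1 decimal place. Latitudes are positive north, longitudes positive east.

Leg 1: φ1=0.0224746, φ2=1.3515236, Δφ=1.3290490, Δλ=1.3161668 rad; a=sin²(Δφ/2)+cosφ1·cosφ2·sin²(Δλ/2)=0.4616444086; c=2·atan2(√a, √(1-a))=1.494009708; dist=6371·c=9518.336 ≈ 9518.3 km; running total=9518.3 km
Leg 1 bearing: y=sinΔλ·cosφ2=0.21050623, x=cosφ1·sinφ2-sinφ1·cosφ2·cosΔλ=0.97457813; θ=atan2(y, x)=12.1885° ≈ 12.2°
Leg 2: φ1=1.3515236, φ2=0.6223094, Δφ=-0.7292143, Δλ=-2.7566184 rad; a=sin²(Δφ/2)+cosφ1·cosφ2·sin²(Δλ/2)=0.2974251978; c=2·atan2(√a, √(1-a))=1.153653866; dist=6371·c=7349.929 ≈ 7349.9 km; running total=16868.2 km
Leg 2 bearing: y=sinΔλ·cosφ2=-0.30513536, x=cosφ1·sinφ2-sinφ1·cosφ2·cosΔλ=0.86182725; θ=atan2(y, x)=-19.4968° <0 so +360° → 340.5032° ≈ 340.5°
Leg 3: φ1=0.6223094, φ2=-0.0833046, Δφ=-0.7056139, Δλ=-0.7965561 rad; a=sin²(Δφ/2)+cosφ1·cosφ2·sin²(Δλ/2)=0.2411855042; c=2·atan2(√a, √(1-a))=1.026718854; dist=6371·c=6541.226 ≈ 6541.2 km; running total=23409.4 km
Leg 3 bearing: y=sinΔλ·cosφ2=-0.71247309, x=cosφ1·sinφ2-sinφ1·cosφ2·cosΔλ=-0.47375343; θ=atan2(y, x)=-123.6216° <0 so +360° → 236.3784° ≈ 236.4°
Leg 4: φ1=-0.0833046, φ2=-1.0685499, Δφ=-0.9852453, Δλ=0.1985085 rad; a=sin²(Δφ/2)+cosφ1·cosφ2·sin²(Δλ/2)=0.2283811512; c=2·atan2(√a, √(1-a))=0.996507672; dist=6371·c=6348.750 ≈ 6348.8 km; running total=29758.2 km
Leg 4 bearing: y=sinΔλ·cosφ2=0.09493478, x=cosφ1·sinφ2-sinφ1·cosφ2·cosΔλ=-0.83419434; θ=atan2(y, x)=173.5074° ≈ 173.5°
Leg 5: φ1=-1.0685499, φ2=-0.7209571, Δφ=0.3475928, Δλ=2.0690145 rad; a=sin²(Δφ/2)+cosφ1·cosφ2·sin²(Δλ/2)=0.2971085195; c=2·atan2(√a, √(1-a))=1.152960999; dist=6371·c=7345.515 ≈ 7345.5 km; running total=37103.7 km
Leg 5 bearing: y=sinΔλ·cosφ2=0.65985808, x=cosφ1·sinφ2-sinφ1·cosφ2·cosΔλ=-0.63239821; θ=atan2(y, x)=133.7827° ≈ 133.8°
Leg 6: φ1=-0.7209571, φ2=0.1918152, Δφ=0.9127723, Δλ=-1.7956855 rad; a=sin²(Δφ/2)+cosφ1·cosφ2·sin²(Δλ/2)=0.6451406799; c=2·atan2(√a, √(1-a))=1.865317171; dist=6371·c=11883.936 ≈ 11883.9 km; running total=48987.6 km
Leg 6 bearing: y=sinΔλ·cosφ2=-0.95694046, x=cosφ1·sinφ2-sinφ1·cosφ2·cosΔλ=-0.00129767; θ=atan2(y, x)=-90.0777° <0 so +360° → 269.9223° ≈ 269.9°

Leg 1: dist=9518.3 km, bearing=12.2°
Leg 2: dist=7349.9 km, bearing=340.5°
Leg 3: dist=6541.2 km, bearing=236.4°
Leg 4: dist=6348.8 km, bearing=173.5°
Leg 5: dist=7345.5 km, bearing=133.8°
Leg 6: dist=11883.9 km, bearing=269.9°
Total: 48987.6 km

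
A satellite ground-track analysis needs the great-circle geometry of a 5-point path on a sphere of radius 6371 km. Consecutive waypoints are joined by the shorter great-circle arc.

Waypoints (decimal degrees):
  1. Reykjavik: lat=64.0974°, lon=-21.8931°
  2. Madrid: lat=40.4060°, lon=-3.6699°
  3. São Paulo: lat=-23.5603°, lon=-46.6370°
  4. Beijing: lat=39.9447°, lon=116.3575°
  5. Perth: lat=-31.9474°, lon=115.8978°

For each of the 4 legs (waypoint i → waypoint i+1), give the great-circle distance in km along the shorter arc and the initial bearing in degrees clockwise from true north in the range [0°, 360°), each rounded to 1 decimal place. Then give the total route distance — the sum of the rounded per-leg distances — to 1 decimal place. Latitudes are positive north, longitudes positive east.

Leg 1: φ1=1.1187107, φ2=0.7052177, Δφ=-0.4134929, Δλ=0.3180548 rad; a=sin²(Δφ/2)+cosφ1·cosφ2·sin²(Δλ/2)=0.0504803069; c=2·atan2(√a, √(1-a))=0.453225621; dist=6371·c=2887.500 ≈ 2887.5 km; running total=2887.5 km
Leg 1 bearing: y=sinΔλ·cosφ2=0.23812669, x=cosφ1·sinφ2-sinφ1·cosφ2·cosΔλ=-0.36745593; θ=atan2(y, x)=147.0551° ≈ 147.1°
Leg 2: φ1=0.7052177, φ2=-0.4112048, Δφ=-1.1164225, Δλ=-0.7499174 rad; a=sin²(Δφ/2)+cosφ1·cosφ2·sin²(Δλ/2)=0.3741702880; c=2·atan2(√a, √(1-a))=1.316401846; dist=6371·c=8386.796 ≈ 8386.8 km; running total=11274.3 km
Leg 2 bearing: y=sinΔλ·cosφ2=-0.62476187, x=cosφ1·sinφ2-sinφ1·cosφ2·cosΔλ=-0.73914826; θ=atan2(y, x)=-139.7940° <0 so +360° → 220.2060° ≈ 220.2°
Leg 3: φ1=-0.4112048, φ2=0.6971665, Δφ=1.1083713, Δλ=2.8447907 rad; a=sin²(Δφ/2)+cosφ1·cosφ2·sin²(Δλ/2)=0.9643320117; c=2·atan2(√a, √(1-a))=2.761591003; dist=6371·c=17594.096 ≈ 17594.1 km; running total=28868.4 km
Leg 3 bearing: y=sinΔλ·cosφ2=0.22422138, x=cosφ1·sinφ2-sinφ1·cosφ2·cosΔλ=0.29547911; θ=atan2(y, x)=37.1927° ≈ 37.2°
Leg 4: φ1=0.6971665, φ2=-0.5575873, Δφ=-1.2547539, Δλ=-0.0080233 rad; a=sin²(Δφ/2)+cosφ1·cosφ2·sin²(Δλ/2)=0.3446067269; c=2·atan2(√a, √(1-a))=1.254775881; dist=6371·c=7994.177 ≈ 7994.2 km; running total=36862.6 km
Leg 4 bearing: y=sinΔλ·cosφ2=-0.00680795, x=cosφ1·sinφ2-sinφ1·cosφ2·cosΔλ=-0.95045535; θ=atan2(y, x)=-179.5896° <0 so +360° → 180.4104° ≈ 180.4°

Leg 1: dist=2887.5 km, bearing=147.1°
Leg 2: dist=8386.8 km, bearing=220.2°
Leg 3: dist=17594.1 km, bearing=37.2°
Leg 4: dist=7994.2 km, bearing=180.4°
Total: 36862.6 km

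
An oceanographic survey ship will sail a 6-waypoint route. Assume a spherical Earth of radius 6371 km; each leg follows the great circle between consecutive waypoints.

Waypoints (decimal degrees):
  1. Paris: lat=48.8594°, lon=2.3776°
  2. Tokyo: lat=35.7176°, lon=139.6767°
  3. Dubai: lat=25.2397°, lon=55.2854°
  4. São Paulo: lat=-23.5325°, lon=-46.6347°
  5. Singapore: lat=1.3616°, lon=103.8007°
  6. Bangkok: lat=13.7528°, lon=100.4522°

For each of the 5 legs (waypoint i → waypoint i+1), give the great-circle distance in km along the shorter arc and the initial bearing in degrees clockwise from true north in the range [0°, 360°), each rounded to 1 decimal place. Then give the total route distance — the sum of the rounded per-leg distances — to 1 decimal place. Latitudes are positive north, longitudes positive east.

Leg 1: φ1=0.8527574, φ2=0.6233897, Δφ=-0.2293677, Δλ=2.3963214 rad; a=sin²(Δφ/2)+cosφ1·cosφ2·sin²(Δλ/2)=0.4764522323; c=2·atan2(√a, √(1-a))=1.523683364; dist=6371·c=9707.387 ≈ 9707.4 km; running total=9707.4 km
Leg 1 bearing: y=sinΔλ·cosφ2=0.55061008, x=cosφ1·sinφ2-sinφ1·cosφ2·cosΔλ=0.83343299; θ=atan2(y, x)=33.4509° ≈ 33.5°
Leg 2: φ1=0.6233897, φ2=0.4405159, Δφ=-0.1828739, Δλ=-1.4729060 rad; a=sin²(Δφ/2)+cosφ1·cosφ2·sin²(Δλ/2)=0.3396464441; c=2·atan2(√a, √(1-a))=1.244320388; dist=6371·c=7927.565 ≈ 7927.6 km; running total=17635.0 km
Leg 2 bearing: y=sinΔλ·cosφ2=-0.90020143, x=cosφ1·sinφ2-sinφ1·cosφ2·cosΔλ=0.29459180; θ=atan2(y, x)=-71.8793° <0 so +360° → 288.1207° ≈ 288.1°
Leg 3: φ1=0.4405159, φ2=-0.4107196, Δφ=-0.8512355, Δλ=-1.7788413 rad; a=sin²(Δφ/2)+cosφ1·cosφ2·sin²(Δλ/2)=0.6707708614; c=2·atan2(√a, √(1-a))=1.919353100; dist=6371·c=12228.199 ≈ 12228.2 km; running total=29863.2 km
Leg 3 bearing: y=sinΔλ·cosφ2=-0.89706368, x=cosφ1·sinφ2-sinφ1·cosφ2·cosΔλ=-0.28040330; θ=atan2(y, x)=-107.3581° <0 so +360° → 252.6419° ≈ 252.6°
Leg 4: φ1=-0.4107196, φ2=0.0237644, Δφ=0.4344840, Δλ=2.6255930 rad; a=sin²(Δφ/2)+cosφ1·cosφ2·sin²(Δλ/2)=0.9033621341; c=2·atan2(√a, √(1-a))=2.509383909; dist=6371·c=15987.285 ≈ 15987.3 km; running total=45850.5 km
Leg 4 bearing: y=sinΔλ·cosφ2=0.49326524, x=cosφ1·sinφ2-sinφ1·cosφ2·cosΔλ=-0.32540030; θ=atan2(y, x)=123.4123° ≈ 123.4°
Leg 5: φ1=0.0237644, φ2=0.2400316, Δφ=0.2162672, Δλ=-0.0584424 rad; a=sin²(Δφ/2)+cosφ1·cosφ2·sin²(Δλ/2)=0.0124763027; c=2·atan2(√a, √(1-a))=0.223861893; dist=6371·c=1426.224 ≈ 1426.2 km; running total=47276.7 km
Leg 5 bearing: y=sinΔλ·cosφ2=-0.05673453, x=cosφ1·sinφ2-sinφ1·cosφ2·cosΔλ=0.21462472; θ=atan2(y, x)=-14.8070° <0 so +360° → 345.1930° ≈ 345.2°

Leg 1: dist=9707.4 km, bearing=33.5°
Leg 2: dist=7927.6 km, bearing=288.1°
Leg 3: dist=12228.2 km, bearing=252.6°
Leg 4: dist=15987.3 km, bearing=123.4°
Leg 5: dist=1426.2 km, bearing=345.2°
Total: 47276.7 km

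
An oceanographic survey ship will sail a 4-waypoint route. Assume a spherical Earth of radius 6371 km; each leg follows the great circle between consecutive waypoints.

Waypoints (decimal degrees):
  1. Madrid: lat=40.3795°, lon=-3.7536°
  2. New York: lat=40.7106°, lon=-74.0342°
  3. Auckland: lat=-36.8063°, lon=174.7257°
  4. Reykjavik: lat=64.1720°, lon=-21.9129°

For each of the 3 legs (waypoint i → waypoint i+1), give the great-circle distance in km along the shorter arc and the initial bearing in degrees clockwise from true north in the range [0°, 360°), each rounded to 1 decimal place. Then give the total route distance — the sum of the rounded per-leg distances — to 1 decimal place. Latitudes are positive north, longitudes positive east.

Leg 1: dist=5768.2 km, bearing=294.9°
Leg 2: dist=14192.4 km, bearing=250.5°
Leg 3: dist=16775.6 km, bearing=14.8°
Total: 36736.2 km

Leg 1: φ1=0.7047552, φ2=0.7105340, Δφ=0.0057788, Δλ=-1.2266279 rad; a=sin²(Δφ/2)+cosφ1·cosφ2·sin²(Δλ/2)=0.1913075890; c=2·atan2(√a, √(1-a))=0.905382379; dist=6371·c=5768.191 ≈ 5768.2 km; running total=5768.2 km
Leg 1 bearing: y=sinΔλ·cosφ2=-0.71356099, x=cosφ1·sinφ2-sinφ1·cosφ2·cosΔλ=0.33115961; θ=atan2(y, x)=-65.1043° <0 so +360° → 294.8957° ≈ 294.9°
Leg 2: φ1=0.7105340, φ2=-0.6423911, Δφ=-1.3529251, Δλ=4.3416793 rad; a=sin²(Δφ/2)+cosφ1·cosφ2·sin²(Δλ/2)=0.8053176278; c=2·atan2(√a, √(1-a))=2.227658849; dist=6371·c=14192.415 ≈ 14192.4 km; running total=19960.6 km
Leg 2 bearing: y=sinΔλ·cosφ2=-0.74627668, x=cosφ1·sinφ2-sinφ1·cosφ2·cosΔλ=-0.26494472; θ=atan2(y, x)=-109.5460° <0 so +360° → 250.4540° ≈ 250.5°
Leg 3: φ1=-0.6423911, φ2=1.1200127, Δφ=1.7624038, Δλ=-3.4319910 rad; a=sin²(Δφ/2)+cosφ1·cosφ2·sin²(Δλ/2)=0.9367426544; c=2·atan2(√a, √(1-a))=2.633112202; dist=6371·c=16775.558 ≈ 16775.6 km; running total=36736.2 km
Leg 3 bearing: y=sinΔλ·cosφ2=0.12474739, x=cosφ1·sinφ2-sinφ1·cosφ2·cosΔλ=0.47059696; θ=atan2(y, x)=14.8467° ≈ 14.8°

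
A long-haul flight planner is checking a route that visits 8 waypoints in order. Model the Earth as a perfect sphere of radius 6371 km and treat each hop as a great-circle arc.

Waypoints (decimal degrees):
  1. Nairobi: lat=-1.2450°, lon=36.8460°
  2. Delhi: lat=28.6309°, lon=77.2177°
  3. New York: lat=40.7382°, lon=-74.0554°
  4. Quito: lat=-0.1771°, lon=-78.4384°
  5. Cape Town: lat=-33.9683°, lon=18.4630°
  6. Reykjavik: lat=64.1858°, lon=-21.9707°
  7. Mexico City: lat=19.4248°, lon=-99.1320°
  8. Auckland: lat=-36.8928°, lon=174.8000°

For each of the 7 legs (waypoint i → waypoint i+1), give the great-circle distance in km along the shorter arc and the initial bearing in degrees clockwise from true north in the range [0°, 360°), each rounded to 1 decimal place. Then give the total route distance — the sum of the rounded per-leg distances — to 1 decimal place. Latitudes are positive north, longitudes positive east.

Leg 1: φ1=-0.0217293, φ2=0.4997035, Δφ=0.5214328, Δλ=0.7046191 rad; a=sin²(Δφ/2)+cosφ1·cosφ2·sin²(Δλ/2)=0.1709335607; c=2·atan2(√a, √(1-a))=0.852460163; dist=6371·c=5431.024 ≈ 5431.0 km; running total=5431.0 km
Leg 1 bearing: y=sinΔλ·cosφ2=0.56854062, x=cosφ1·sinφ2-sinφ1·cosφ2·cosΔλ=0.49358149; θ=atan2(y, x)=49.0369° ≈ 49.0°
Leg 2: φ1=0.4997035, φ2=0.7110157, Δφ=0.2113122, Δλ=-2.6402137 rad; a=sin²(Δφ/2)+cosφ1·cosφ2·sin²(Δλ/2)=0.6352461439; c=2·atan2(√a, √(1-a))=1.844700671; dist=6371·c=11752.588 ≈ 11752.6 km; running total=17183.6 km
Leg 2 bearing: y=sinΔλ·cosφ2=-0.36417705, x=cosφ1·sinφ2-sinφ1·cosφ2·cosΔλ=0.89118404; θ=atan2(y, x)=-22.2271° <0 so +360° → 337.7729° ≈ 337.8°
Leg 3: φ1=0.7110157, φ2=-0.0030910, Δφ=-0.7141067, Δλ=-0.0764978 rad; a=sin²(Δφ/2)+cosφ1·cosφ2·sin²(Δλ/2)=0.1232686499; c=2·atan2(√a, √(1-a))=0.717483482; dist=6371·c=4571.087 ≈ 4571.1 km; running total=21754.7 km
Leg 3 bearing: y=sinΔλ·cosφ2=-0.07642283, x=cosφ1·sinφ2-sinφ1·cosφ2·cosΔλ=-0.65303408; θ=atan2(y, x)=-173.3252° <0 so +360° → 186.6748° ≈ 186.7°
Leg 4: φ1=-0.0030910, φ2=-0.5928587, Δφ=-0.5897677, Δλ=1.6912485 rad; a=sin²(Δφ/2)+cosφ1·cosφ2·sin²(Δλ/2)=0.5489638581; c=2·atan2(√a, √(1-a))=1.668881241; dist=6371·c=10632.442 ≈ 10632.4 km; running total=32387.1 km
Leg 4 bearing: y=sinΔλ·cosφ2=0.82333772, x=cosφ1·sinφ2-sinφ1·cosφ2·cosΔλ=-0.55903950; θ=atan2(y, x)=124.1762° ≈ 124.2°
Leg 5: φ1=-0.5928587, φ2=1.1202535, Δφ=1.7131122, Δλ=-0.7057012 rad; a=sin²(Δφ/2)+cosφ1·cosφ2·sin²(Δλ/2)=0.6140461801; c=2·atan2(√a, √(1-a))=1.800914271; dist=6371·c=11473.625 ≈ 11473.6 km; running total=43860.7 km
Leg 5 bearing: y=sinΔλ·cosφ2=-0.28242154, x=cosφ1·sinφ2-sinφ1·cosφ2·cosΔλ=0.93177892; θ=atan2(y, x)=-16.8620° <0 so +360° → 343.1380° ≈ 343.1°
Leg 6: φ1=1.1202535, φ2=0.3390267, Δφ=-0.7812268, Δλ=-1.3467187 rad; a=sin²(Δφ/2)+cosφ1·cosφ2·sin²(Δλ/2)=0.3046820857; c=2·atan2(√a, √(1-a))=1.169474127; dist=6371·c=7450.720 ≈ 7450.7 km; running total=51311.4 km
Leg 6 bearing: y=sinΔλ·cosφ2=-0.91950134, x=cosφ1·sinφ2-sinφ1·cosφ2·cosΔλ=-0.04382839; θ=atan2(y, x)=-92.7290° <0 so +360° → 267.2710° ≈ 267.3°
Leg 7: φ1=0.3390267, φ2=-0.6439008, Δφ=-0.9829275, Δλ=4.7810153 rad; a=sin²(Δφ/2)+cosφ1·cosφ2·sin²(Δλ/2)=0.5739640278; c=2·atan2(√a, √(1-a))=1.719269276; dist=6371·c=10953.465 ≈ 10953.5 km; running total=62264.9 km
Leg 7 bearing: y=sinΔλ·cosφ2=-0.79787758, x=cosφ1·sinφ2-sinφ1·cosφ2·cosΔλ=-0.58438743; θ=atan2(y, x)=-126.2201° <0 so +360° → 233.7799° ≈ 233.8°

Leg 1: dist=5431.0 km, bearing=49.0°
Leg 2: dist=11752.6 km, bearing=337.8°
Leg 3: dist=4571.1 km, bearing=186.7°
Leg 4: dist=10632.4 km, bearing=124.2°
Leg 5: dist=11473.6 km, bearing=343.1°
Leg 6: dist=7450.7 km, bearing=267.3°
Leg 7: dist=10953.5 km, bearing=233.8°
Total: 62264.9 km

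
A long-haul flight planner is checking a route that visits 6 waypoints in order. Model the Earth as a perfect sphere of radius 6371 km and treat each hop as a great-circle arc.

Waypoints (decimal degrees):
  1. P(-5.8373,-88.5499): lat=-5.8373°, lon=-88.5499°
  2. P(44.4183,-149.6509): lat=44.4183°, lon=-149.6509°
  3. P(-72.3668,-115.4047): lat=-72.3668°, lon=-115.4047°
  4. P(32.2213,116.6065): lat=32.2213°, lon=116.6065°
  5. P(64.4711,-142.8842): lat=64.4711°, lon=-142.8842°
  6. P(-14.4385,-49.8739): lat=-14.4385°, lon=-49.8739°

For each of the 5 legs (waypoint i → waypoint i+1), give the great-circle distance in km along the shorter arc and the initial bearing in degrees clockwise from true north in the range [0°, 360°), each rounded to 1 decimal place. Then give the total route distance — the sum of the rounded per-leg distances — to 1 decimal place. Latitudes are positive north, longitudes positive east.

Leg 1: φ1=-0.1018801, φ2=0.7752456, Δφ=0.8771257, Δλ=-1.0664136 rad; a=sin²(Δφ/2)+cosφ1·cosφ2·sin²(Δλ/2)=0.3638992123; c=2·atan2(√a, √(1-a))=1.295116065; dist=6371·c=8251.184 ≈ 8251.2 km; running total=8251.2 km
Leg 1 bearing: y=sinΔλ·cosφ2=-0.62530584, x=cosφ1·sinφ2-sinφ1·cosφ2·cosΔλ=0.73136783; θ=atan2(y, x)=-40.5298° <0 so +360° → 319.4702° ≈ 319.5°
Leg 2: φ1=0.7752456, φ2=-1.2630389, Δφ=-2.0382845, Δλ=0.5977089 rad; a=sin²(Δφ/2)+cosφ1·cosφ2·sin²(Δλ/2)=0.7440783509; c=2·atan2(√a, √(1-a))=2.080772786; dist=6371·c=13256.603 ≈ 13256.6 km; running total=21507.8 km
Leg 2 bearing: y=sinΔλ·cosφ2=0.17046948, x=cosφ1·sinφ2-sinφ1·cosφ2·cosΔλ=-0.85594579; θ=atan2(y, x)=168.7364° ≈ 168.7°
Leg 3: φ1=-1.2630389, φ2=0.5623678, Δφ=1.8254067, Δλ=4.0493593 rad; a=sin²(Δφ/2)+cosφ1·cosφ2·sin²(Δλ/2)=0.8329377436; c=2·atan2(√a, √(1-a))=2.299463008; dist=6371·c=14649.879 ≈ 14649.9 km; running total=36157.7 km
Leg 3 bearing: y=sinΔλ·cosφ2=-0.66675496, x=cosφ1·sinφ2-sinφ1·cosφ2·cosΔλ=-0.33473520; θ=atan2(y, x)=-116.6583° <0 so +360° → 243.3417° ≈ 243.3°
Leg 4: φ1=0.5623678, φ2=1.1252330, Δφ=0.5628652, Δλ=-4.5289671 rad; a=sin²(Δφ/2)+cosφ1·cosφ2·sin²(Δλ/2)=0.2926830355; c=2·atan2(√a, √(1-a))=1.143255842; dist=6371·c=7283.683 ≈ 7283.7 km; running total=43441.4 km
Leg 4 bearing: y=sinΔλ·cosφ2=0.42373698, x=cosφ1·sinφ2-sinφ1·cosφ2·cosΔλ=0.80531092; θ=atan2(y, x)=27.7524° ≈ 27.8°
Leg 5: φ1=1.1252330, φ2=-0.2519994, Δφ=-1.3772323, Δλ=1.6233360 rad; a=sin²(Δφ/2)+cosφ1·cosφ2·sin²(Δλ/2)=0.6234573123; c=2·atan2(√a, √(1-a))=1.820291324; dist=6371·c=11597.076 ≈ 11597.1 km; running total=55038.5 km
Leg 5 bearing: y=sinΔλ·cosφ2=0.96707953, x=cosφ1·sinφ2-sinφ1·cosφ2·cosΔλ=-0.06156586; θ=atan2(y, x)=93.6426° ≈ 93.6°

Leg 1: dist=8251.2 km, bearing=319.5°
Leg 2: dist=13256.6 km, bearing=168.7°
Leg 3: dist=14649.9 km, bearing=243.3°
Leg 4: dist=7283.7 km, bearing=27.8°
Leg 5: dist=11597.1 km, bearing=93.6°
Total: 55038.5 km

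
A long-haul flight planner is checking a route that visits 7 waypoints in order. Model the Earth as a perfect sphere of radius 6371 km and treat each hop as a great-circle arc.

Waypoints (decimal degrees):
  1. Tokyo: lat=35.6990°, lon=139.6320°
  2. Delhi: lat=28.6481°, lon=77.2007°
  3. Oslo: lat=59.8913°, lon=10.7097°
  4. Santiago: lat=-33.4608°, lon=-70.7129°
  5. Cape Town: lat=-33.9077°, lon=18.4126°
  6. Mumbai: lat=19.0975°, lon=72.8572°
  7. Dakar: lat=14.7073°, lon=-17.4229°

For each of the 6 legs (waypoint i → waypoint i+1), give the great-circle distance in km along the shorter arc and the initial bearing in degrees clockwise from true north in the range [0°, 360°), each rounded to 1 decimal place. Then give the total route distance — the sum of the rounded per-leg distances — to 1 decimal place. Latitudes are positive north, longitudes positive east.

Leg 1: φ1=0.6230651, φ2=0.5000037, Δφ=-0.1230614, Δλ=-1.0896317 rad; a=sin²(Δφ/2)+cosφ1·cosφ2·sin²(Δλ/2)=0.1952023032; c=2·atan2(√a, √(1-a))=0.915246243; dist=6371·c=5831.034 ≈ 5831.0 km; running total=5831.0 km
Leg 1 bearing: y=sinΔλ·cosφ2=-0.77793724, x=cosφ1·sinφ2-sinφ1·cosφ2·cosΔλ=0.15233878; θ=atan2(y, x)=-78.9203° <0 so +360° → 281.0797° ≈ 281.1°
Leg 2: φ1=0.5000037, φ2=1.0453004, Δφ=0.5452967, Δλ=-1.1604869 rad; a=sin²(Δφ/2)+cosφ1·cosφ2·sin²(Δλ/2)=0.2048263686; c=2·atan2(√a, √(1-a))=0.939307320; dist=6371·c=5984.327 ≈ 5984.3 km; running total=11815.3 km
Leg 2 bearing: y=sinΔλ·cosφ2=-0.46000451, x=cosφ1·sinφ2-sinφ1·cosφ2·cosΔλ=0.66323899; θ=atan2(y, x)=-34.7441° <0 so +360° → 325.2559° ≈ 325.3°
Leg 3: φ1=1.0453004, φ2=-0.5840011, Δφ=-1.6293015, Δλ=-1.4210925 rad; a=sin²(Δφ/2)+cosφ1·cosφ2·sin²(Δλ/2)=0.7072779132; c=2·atan2(√a, √(1-a))=1.998250985; dist=6371·c=12730.857 ≈ 12730.9 km; running total=24546.2 km
Leg 3 bearing: y=sinΔλ·cosφ2=-0.82493225, x=cosφ1·sinφ2-sinφ1·cosφ2·cosΔλ=-0.38422682; θ=atan2(y, x)=-114.9746° <0 so +360° → 245.0254° ≈ 245.0°
Leg 4: φ1=-0.5840011, φ2=-0.5918010, Δφ=-0.0077999, Δλ=1.5555334 rad; a=sin²(Δφ/2)+cosφ1·cosφ2·sin²(Δλ/2)=0.3409246042; c=2·atan2(√a, √(1-a))=1.247018039; dist=6371·c=7944.752 ≈ 7944.8 km; running total=32491.0 km
Leg 4 bearing: y=sinΔλ·cosφ2=0.82984065, x=cosφ1·sinφ2-sinφ1·cosφ2·cosΔλ=-0.45841527; θ=atan2(y, x)=118.9169° ≈ 118.9°
Leg 5: φ1=-0.5918010, φ2=0.3333143, Δφ=0.9251153, Δλ=0.9502375 rad; a=sin²(Δφ/2)+cosφ1·cosφ2·sin²(Δλ/2)=0.3632391565; c=2·atan2(√a, √(1-a))=1.293743883; dist=6371·c=8242.442 ≈ 8242.4 km; running total=40733.4 km
Leg 5 bearing: y=sinΔλ·cosφ2=0.76877825, x=cosφ1·sinφ2-sinφ1·cosφ2·cosΔλ=0.57807083; θ=atan2(y, x)=53.0592° ≈ 53.1°
Leg 6: φ1=0.3333143, φ2=0.2566908, Δφ=-0.0766234, Δλ=-1.5756850 rad; a=sin²(Δφ/2)+cosφ1·cosφ2·sin²(Δλ/2)=0.4607021172; c=2·atan2(√a, √(1-a))=1.492119417; dist=6371·c=9506.293 ≈ 9506.3 km; running total=50239.7 km
Leg 6 bearing: y=sinΔλ·cosφ2=-0.96722386, x=cosφ1·sinφ2-sinφ1·cosφ2·cosΔλ=0.24145542; θ=atan2(y, x)=-75.9833° <0 so +360° → 284.0167° ≈ 284.0°

Leg 1: dist=5831.0 km, bearing=281.1°
Leg 2: dist=5984.3 km, bearing=325.3°
Leg 3: dist=12730.9 km, bearing=245.0°
Leg 4: dist=7944.8 km, bearing=118.9°
Leg 5: dist=8242.4 km, bearing=53.1°
Leg 6: dist=9506.3 km, bearing=284.0°
Total: 50239.7 km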